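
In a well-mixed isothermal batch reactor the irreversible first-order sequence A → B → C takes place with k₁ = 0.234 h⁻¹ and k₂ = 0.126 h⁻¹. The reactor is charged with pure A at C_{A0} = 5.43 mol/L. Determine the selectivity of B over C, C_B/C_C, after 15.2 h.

For first-order series with pure A initially, C_B(t) = k₁C_{A0}/(k₂−k₁)·(e^(−k₁t) − e^(−k₂t)).
e^(−k₁t) = e^(−0.234×15.2) = e^(−3.557) = 0.02853; e^(−k₂t) = e^(−1.915) = 0.1473.
C_B = 0.234×5.43/(0.126−0.234) × (0.02853−0.1473) = (-11.76)×(-0.1188) = 1.397 mol/L.
C_A = C_{A0}e^(−k₁t) = 0.1549 mol/L, so C_C = C_{A0}−C_A−C_B = 3.878 mol/L; C_B/C_C = 0.360.

0.360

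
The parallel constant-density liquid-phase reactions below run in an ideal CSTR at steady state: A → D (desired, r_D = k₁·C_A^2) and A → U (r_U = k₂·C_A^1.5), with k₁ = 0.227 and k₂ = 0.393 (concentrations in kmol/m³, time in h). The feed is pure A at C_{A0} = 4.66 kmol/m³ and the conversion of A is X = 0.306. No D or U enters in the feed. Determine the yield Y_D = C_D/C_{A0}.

0.156

Exit C_A = C_{A0}(1−X) = 4.66×0.694 = 3.234 kmol/m³.
A CSTR operates uniformly at the exit composition, giving r_D = 2.374 and r_U = 2.286 (each k·C_A^n at C_A = 3.234).
Fraction of consumed A going to D: r_D/(r_D+r_U) = 0.5095.
C_D = 0.5095·C_{A0}·X = 0.5095×4.66×0.306 = 0.727 kmol/m³; Y_D = C_D/C_{A0} = 0.156.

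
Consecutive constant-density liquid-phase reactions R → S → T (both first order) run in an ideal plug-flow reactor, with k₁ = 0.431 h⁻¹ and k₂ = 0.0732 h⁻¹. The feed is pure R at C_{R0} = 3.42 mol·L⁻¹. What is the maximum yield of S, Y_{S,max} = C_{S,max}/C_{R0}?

For a first-order series the maximum intermediate yield is C_{S,max}/C_{R0} = (k₁/k₂)^[k₂/(k₂−k₁)].
= (0.431/0.0732)^(0.0732/(0.0732−0.431)) = (5.888)^(-0.2046) = 0.6958.

0.696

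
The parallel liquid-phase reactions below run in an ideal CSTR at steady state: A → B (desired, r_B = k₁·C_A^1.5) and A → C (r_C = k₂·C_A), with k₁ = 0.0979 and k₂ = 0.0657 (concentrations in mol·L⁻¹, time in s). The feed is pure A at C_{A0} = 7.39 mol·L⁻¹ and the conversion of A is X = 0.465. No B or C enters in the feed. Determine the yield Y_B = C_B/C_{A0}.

0.348

Exit C_A = C_{A0}(1−X) = 7.39×0.535 = 3.954 mol·L⁻¹.
Rates in a CSTR are evaluated at the outlet concentration: r_B = 0.0979×3.954^1.5 = 0.7696, r_C = 0.0657×3.954 = 0.2598.
Fraction of consumed A going to B: r_B/(r_B+r_C) = 0.7477.
C_B = 0.7477·C_{A0}·X = 0.7477×7.39×0.465 = 2.57 mol·L⁻¹; Y_B = C_B/C_{A0} = 0.348.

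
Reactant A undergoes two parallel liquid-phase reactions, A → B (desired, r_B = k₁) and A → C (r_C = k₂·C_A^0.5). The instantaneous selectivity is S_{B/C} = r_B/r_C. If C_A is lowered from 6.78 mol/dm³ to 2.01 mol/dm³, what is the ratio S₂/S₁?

1.84

S_{B/C} = (k₁/k₂)·C_A^-0.5, so S₂/S₁ = (C_{A,2}/C_{A,1})^-0.5.
= (2.01/6.78)^(-0.5) = (0.2965)^(-0.5) = 1.84.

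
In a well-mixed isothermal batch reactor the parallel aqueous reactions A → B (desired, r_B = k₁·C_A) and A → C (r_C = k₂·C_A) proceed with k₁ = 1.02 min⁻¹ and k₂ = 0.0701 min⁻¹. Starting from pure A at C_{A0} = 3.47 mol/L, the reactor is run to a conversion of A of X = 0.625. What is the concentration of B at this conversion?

2.03 mol/L

C_A = C_{A0}(1−X) = 1.301 mol/L.
Both paths are first order in A, so the instantaneous fraction to B is constant: dC_B/d(−C_A) = k₁/(k₁+k₂) = 0.9357.
C_B = 0.9357·(C_{A0}−C_A) = 0.9357×2.169 = 2.03 mol/L.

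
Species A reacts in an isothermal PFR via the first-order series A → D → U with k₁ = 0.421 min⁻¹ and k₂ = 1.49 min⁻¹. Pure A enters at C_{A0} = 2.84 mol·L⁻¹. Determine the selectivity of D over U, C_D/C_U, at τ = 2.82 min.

0.197

Solving the coupled first-order balances gives C_D(τ) = [k₁/(k₂−k₁)]·C_{A0}·(e^(−k₁τ) − e^(−k₂τ)).
e^(−k₁τ) = e^(−0.421×2.82) = e^(−1.187) = 0.3051; e^(−k₂τ) = e^(−4.202) = 0.01497.
C_D = 0.421×2.84/(1.49−0.421) × (0.3051−0.01497) = 1.118×0.2901 = 0.3245 mol·L⁻¹.
C_A = C_{A0}e^(−k₁τ) = 0.8664 mol·L⁻¹, so C_U = C_{A0}−C_A−C_D = 1.649 mol·L⁻¹; C_D/C_U = 0.197.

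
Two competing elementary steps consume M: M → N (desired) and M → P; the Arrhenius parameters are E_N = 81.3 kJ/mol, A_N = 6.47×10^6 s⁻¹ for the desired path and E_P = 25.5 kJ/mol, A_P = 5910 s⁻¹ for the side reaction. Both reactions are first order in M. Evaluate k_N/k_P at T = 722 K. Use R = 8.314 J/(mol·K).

With equal orders, S_{N/P} = k_N/k_P = (A_N/A_P)·exp[(E_P−E_N)/(RT)].
(E_P−E_N)/(RT) = (25.5−81.3)×10³/(8.314×722) = -55800/6003 = -9.296.
k_N/k_P = (6.47×10^6/5910)·exp(-9.296) = 1095 × 9.181×10^-5 = 0.101.
Since E_N > E_P, raising the temperature improves selectivity toward N.

0.101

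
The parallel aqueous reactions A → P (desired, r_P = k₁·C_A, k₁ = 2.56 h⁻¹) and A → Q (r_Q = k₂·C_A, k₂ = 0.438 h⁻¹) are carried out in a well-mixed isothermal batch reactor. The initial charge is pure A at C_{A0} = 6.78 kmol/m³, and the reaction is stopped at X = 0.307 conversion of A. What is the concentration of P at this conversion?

C_A = C_{A0}(1−X) = 4.699 kmol/m³.
Both paths are first order in A, so the instantaneous fraction to P is constant: dC_P/d(−C_A) = k₁/(k₁+k₂) = 0.8539.
C_P = 0.8539·(C_{A0}−C_A) = 0.8539×2.081 = 1.78 kmol/m³.

1.78 kmol/m³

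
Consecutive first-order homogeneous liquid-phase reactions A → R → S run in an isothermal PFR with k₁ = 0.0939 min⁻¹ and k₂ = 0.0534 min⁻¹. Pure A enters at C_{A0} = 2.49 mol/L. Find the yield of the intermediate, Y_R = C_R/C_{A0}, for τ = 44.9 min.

Solving the coupled first-order balances gives C_R(τ) = [k₁/(k₂−k₁)]·C_{A0}·(e^(−k₁τ) − e^(−k₂τ)).
e^(−k₁τ) = e^(−0.0939×44.9) = e^(−4.216) = 0.01476; e^(−k₂τ) = e^(−2.398) = 0.09093.
C_R = 0.0939×2.49/(0.0534−0.0939) × (0.01476−0.09093) = (-5.773)×(-0.07617) = 0.4398 mol/L.
Y_R = C_R/C_{A0} = 0.4398/2.49 = 0.177.

0.177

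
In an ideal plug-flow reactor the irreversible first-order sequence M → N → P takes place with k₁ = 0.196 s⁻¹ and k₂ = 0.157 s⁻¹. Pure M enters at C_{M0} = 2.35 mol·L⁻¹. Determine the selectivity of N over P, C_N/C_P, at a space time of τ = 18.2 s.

0.178

Solving the coupled first-order balances gives C_N(τ) = [k₁/(k₂−k₁)]·C_{M0}·(e^(−k₁τ) − e^(−k₂τ)).
e^(−k₁τ) = e^(−0.196×18.2) = e^(−3.567) = 0.02823; e^(−k₂τ) = e^(−2.857) = 0.05742.
C_N = 0.196×2.35/(0.157−0.196) × (0.02823−0.05742) = (-11.81)×(-0.02918) = 0.3447 mol·L⁻¹.
C_M = C_{M0}e^(−k₁τ) = 0.06635 mol·L⁻¹, so C_P = C_{M0}−C_M−C_N = 1.939 mol·L⁻¹; C_N/C_P = 0.178.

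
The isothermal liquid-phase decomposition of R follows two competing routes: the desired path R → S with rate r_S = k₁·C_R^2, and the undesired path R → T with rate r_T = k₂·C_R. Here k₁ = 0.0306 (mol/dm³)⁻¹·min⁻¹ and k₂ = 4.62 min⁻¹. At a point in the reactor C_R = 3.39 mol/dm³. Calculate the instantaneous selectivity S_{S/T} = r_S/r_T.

S_{S/T} = r_S/r_T = (k₁·C_R^2)/(k₂·C_R) = (k₁/k₂)·C_R.
= (0.0306×3.390^2) / (4.62×3.390) = 0.3517/15.66 = 0.0225.
Since the desired path is higher order in R, keeping C_R high (PFR or concentrated feed) favours S.

0.0225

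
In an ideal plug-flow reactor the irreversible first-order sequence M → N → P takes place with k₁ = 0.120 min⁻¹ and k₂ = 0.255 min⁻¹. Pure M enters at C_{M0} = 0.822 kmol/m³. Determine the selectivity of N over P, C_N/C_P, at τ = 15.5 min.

Solving the coupled first-order balances gives C_N(τ) = [k₁/(k₂−k₁)]·C_{M0}·(e^(−k₁τ) − e^(−k₂τ)).
e^(−k₁τ) = e^(−0.120×15.5) = e^(−1.860) = 0.1557; e^(−k₂τ) = e^(−3.953) = 0.01921.
C_N = 0.120×0.822/(0.255−0.120) × (0.1557−0.01921) = 0.7307×0.1365 = 0.09971 kmol/m³.
C_M = C_{M0}e^(−k₁τ) = 0.1280 kmol/m³, so C_P = C_{M0}−C_M−C_N = 0.5943 kmol/m³; C_N/C_P = 0.168.

0.168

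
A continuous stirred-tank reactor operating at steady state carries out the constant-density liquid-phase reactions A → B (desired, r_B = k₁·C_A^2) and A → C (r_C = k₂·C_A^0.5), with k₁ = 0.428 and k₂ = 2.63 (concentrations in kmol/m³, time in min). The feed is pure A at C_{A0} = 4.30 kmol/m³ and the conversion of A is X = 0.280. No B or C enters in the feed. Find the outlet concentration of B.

Exit C_A = C_{A0}(1−X) = 4.30×0.720 = 3.096 kmol/m³.
Rates in a CSTR are evaluated at the outlet concentration: r_B = 0.428×3.096^2 = 4.102, r_C = 2.63×3.096^0.5 = 4.628.
Fraction of consumed A going to B: r_B/(r_B+r_C) = 0.4699.
C_B = 0.4699·C_{A0}·X = 0.4699×4.30×0.280 = 0.566 kmol/m³.

0.566 kmol/m³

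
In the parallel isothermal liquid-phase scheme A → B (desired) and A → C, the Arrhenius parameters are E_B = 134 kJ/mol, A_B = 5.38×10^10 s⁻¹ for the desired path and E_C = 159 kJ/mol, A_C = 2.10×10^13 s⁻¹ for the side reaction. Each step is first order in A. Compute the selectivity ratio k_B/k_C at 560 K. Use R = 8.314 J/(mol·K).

k_B/k_C = (A_B/A_C)·exp[−(E_B−E_C)/(RT)] = (A_B/A_C)·exp[(E_C−E_B)/(RT)].
(E_C−E_B)/(RT) = (159−134)×10³/(8.314×560) = 25000/4656 = 5.370.
k_B/k_C = (5.38×10^10/2.10×10^13)·exp(5.370) = 0.002562 × 214.8 = 0.550.

0.550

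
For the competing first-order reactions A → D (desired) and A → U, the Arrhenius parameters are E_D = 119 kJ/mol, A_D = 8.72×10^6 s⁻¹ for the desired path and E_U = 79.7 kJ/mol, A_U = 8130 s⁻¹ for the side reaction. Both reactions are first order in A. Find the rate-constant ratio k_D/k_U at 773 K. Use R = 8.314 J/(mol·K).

2.37

Since both paths have the same order in A, the concentration cancels and S_{D/U} = k_D/k_U = (A_D/A_U)·exp[(E_U−E_D)/(RT)].
(E_U−E_D)/(RT) = (79.7−119)×10³/(8.314×773) = -39300/6427 = -6.115.
k_D/k_U = (8.72×10^6/8130)·exp(-6.115) = 1073 × 0.002209 = 2.37.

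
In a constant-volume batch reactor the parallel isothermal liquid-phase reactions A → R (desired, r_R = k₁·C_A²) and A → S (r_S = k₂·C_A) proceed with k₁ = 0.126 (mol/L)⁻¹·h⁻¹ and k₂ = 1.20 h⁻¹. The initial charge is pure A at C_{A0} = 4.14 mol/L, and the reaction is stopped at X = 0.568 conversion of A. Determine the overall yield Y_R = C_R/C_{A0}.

0.134

C_A = C_{A0}(1−X) = 1.788 mol/L.
Along a PFR/batch, dC_S/dC_A = −r_S/(r_R+r_S) = −k₂/(k₂+k₁·C_A).
Integrating from C_{A0} to C_A: C_S = (1.20/0.126)·ln[(1.20+0.126·4.14)/(1.20+0.126·1.79)] = 9.524·ln(1.722/1.425) = 1.799 mol/L.
Then C_R = (C_{A0}−C_A) − C_S = 2.352 − 1.799 = 0.5528 mol/L.
Y_R = C_R/C_{A0} = 0.5528/4.14 = 0.134.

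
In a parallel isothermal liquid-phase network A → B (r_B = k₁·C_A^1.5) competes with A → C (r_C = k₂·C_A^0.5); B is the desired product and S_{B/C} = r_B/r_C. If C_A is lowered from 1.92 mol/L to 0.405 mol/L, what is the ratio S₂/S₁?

S_{B/C} = (k₁/k₂)·C_A, so S₂/S₁ = (C_{A,2}/C_{A,1}).
= 0.405/1.92 = 0.211.

0.211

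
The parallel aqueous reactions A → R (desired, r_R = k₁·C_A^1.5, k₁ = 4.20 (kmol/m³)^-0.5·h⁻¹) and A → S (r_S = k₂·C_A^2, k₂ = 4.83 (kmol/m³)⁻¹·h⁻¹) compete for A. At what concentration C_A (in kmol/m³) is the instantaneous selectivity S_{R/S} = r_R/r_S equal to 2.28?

S_{R/S} = (k₁/k₂)·C_A^-0.5 ⇒ C_A = (S·k₂/k₁)^(-2).
= (2.28×4.83/4.20)^(-2) = (2.622)^(-2) = 0.145 kmol/m³.

0.145 kmol/m³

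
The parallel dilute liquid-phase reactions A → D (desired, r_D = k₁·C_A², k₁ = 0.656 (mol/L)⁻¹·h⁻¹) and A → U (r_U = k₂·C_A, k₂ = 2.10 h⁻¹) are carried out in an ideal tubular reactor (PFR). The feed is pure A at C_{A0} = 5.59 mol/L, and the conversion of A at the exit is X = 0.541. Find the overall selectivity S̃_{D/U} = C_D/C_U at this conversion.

C_A = C_{A0}(1−X) = 2.566 mol/L.
Along a PFR/batch, dC_U/dC_A = −r_U/(r_D+r_U) = −k₂/(k₂+k₁·C_A).
Integrating from C_{A0} to C_A: C_U = (2.10/0.656)·ln[(2.10+0.656·5.59)/(2.10+0.656·2.57)] = 3.201·ln(5.767/3.783) = 1.350 mol/L.
Then C_D = (C_{A0}−C_A) − C_U = 3.024 − 1.350 = 1.675 mol/L.
S̃_{D/U} = C_D/C_U = 1.675/1.350 = 1.24.

1.24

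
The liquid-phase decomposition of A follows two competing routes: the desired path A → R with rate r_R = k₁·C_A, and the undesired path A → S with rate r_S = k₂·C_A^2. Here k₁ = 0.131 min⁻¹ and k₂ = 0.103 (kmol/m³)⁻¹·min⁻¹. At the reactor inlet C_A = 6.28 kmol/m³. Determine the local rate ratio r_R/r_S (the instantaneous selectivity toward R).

S_{R/S} = r_R/r_S = (k₁·C_A)/(k₂·C_A^2) = (k₁/k₂)·C_A⁻¹.
= (0.131×6.280) / (0.103×6.280^2) = 0.8227/4.062 = 0.203.

0.203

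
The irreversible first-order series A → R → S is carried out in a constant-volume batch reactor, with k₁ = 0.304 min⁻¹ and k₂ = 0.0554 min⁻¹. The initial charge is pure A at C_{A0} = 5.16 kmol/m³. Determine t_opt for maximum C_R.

For first-order series the maximum of C_R occurs at t_opt = ln(k₂/k₁)/(k₂−k₁).
= ln(0.0554/0.304)/(0.0554−0.304) = ln(0.1822)/-0.2486 = -1.702/-0.2486 = 6.85 min.

6.85 min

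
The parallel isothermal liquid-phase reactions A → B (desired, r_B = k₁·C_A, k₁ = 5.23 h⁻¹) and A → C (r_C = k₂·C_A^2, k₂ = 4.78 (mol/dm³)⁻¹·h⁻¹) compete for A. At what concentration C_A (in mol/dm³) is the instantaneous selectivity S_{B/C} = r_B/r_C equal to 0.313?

3.50 mol/dm³

S_{B/C} = (k₁/k₂)·C_A⁻¹ ⇒ C_A = (S·k₂/k₁)^(-1).
= (0.313×4.78/5.23)^(-1) = (0.2861)^(-1) = 3.50 mol/dm³.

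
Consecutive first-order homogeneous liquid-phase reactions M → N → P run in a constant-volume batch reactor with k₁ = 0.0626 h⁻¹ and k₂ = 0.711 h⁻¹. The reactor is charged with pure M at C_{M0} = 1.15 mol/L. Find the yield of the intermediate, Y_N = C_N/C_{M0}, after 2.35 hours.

0.0652

Solving the coupled first-order balances gives C_N(t) = [k₁/(k₂−k₁)]·C_{M0}·(e^(−k₁t) − e^(−k₂t)).
e^(−k₁t) = e^(−0.0626×2.35) = e^(−0.1471) = 0.8632; e^(−k₂t) = e^(−1.671) = 0.1881.
C_N = 0.0626×1.15/(0.711−0.0626) × (0.8632−0.1881) = 0.1110×0.6751 = 0.07496 mol/L.
Y_N = C_N/C_{M0} = 0.07496/1.15 = 0.0652.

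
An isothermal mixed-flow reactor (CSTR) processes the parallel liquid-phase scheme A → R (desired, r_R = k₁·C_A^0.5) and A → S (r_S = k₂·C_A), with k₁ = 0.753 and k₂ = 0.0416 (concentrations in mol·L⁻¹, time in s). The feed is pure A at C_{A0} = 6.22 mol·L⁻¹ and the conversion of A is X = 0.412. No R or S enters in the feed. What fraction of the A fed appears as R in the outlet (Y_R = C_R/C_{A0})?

0.373

Exit C_A = C_{A0}(1−X) = 6.22×0.588 = 3.657 mol·L⁻¹.
In a CSTR the entire volume is at exit conditions, so r_R = 0.753×3.657^0.5 = 1.440 and r_S = 0.0416×3.657 = 0.1521.
Fraction of consumed A going to R: r_R/(r_R+r_S) = 0.9044.
C_R = 0.9044·C_{A0}·X = 0.9044×6.22×0.412 = 2.32 mol·L⁻¹; Y_R = C_R/C_{A0} = 0.373.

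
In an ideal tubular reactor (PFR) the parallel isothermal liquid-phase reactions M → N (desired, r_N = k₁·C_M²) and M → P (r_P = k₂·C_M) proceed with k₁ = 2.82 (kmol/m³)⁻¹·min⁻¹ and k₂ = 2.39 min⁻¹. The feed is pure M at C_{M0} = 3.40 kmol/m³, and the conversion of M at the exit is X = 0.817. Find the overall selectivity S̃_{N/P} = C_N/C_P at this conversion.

2.09

C_M = C_{M0}(1−X) = 0.6222 kmol/m³.
Along a PFR/batch, dC_P/dC_M = −r_P/(r_N+r_P) = −k₂/(k₂+k₁·C_M).
Integrating from C_{M0} to C_M: C_P = (2.39/2.82)·ln[(2.39+2.82·3.40)/(2.39+2.82·0.622)] = 0.8475·ln(11.98/4.145) = 0.8994 kmol/m³.
Then C_N = (C_{M0}−C_M) − C_P = 2.778 − 0.8994 = 1.878 kmol/m³.
S̃_{N/P} = C_N/C_P = 1.878/0.8994 = 2.09.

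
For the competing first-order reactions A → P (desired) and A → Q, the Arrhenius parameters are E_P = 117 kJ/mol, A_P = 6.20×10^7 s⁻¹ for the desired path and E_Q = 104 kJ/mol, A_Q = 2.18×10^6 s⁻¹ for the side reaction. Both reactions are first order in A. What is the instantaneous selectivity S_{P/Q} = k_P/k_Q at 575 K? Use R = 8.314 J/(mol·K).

Since both paths have the same order in A, the concentration cancels and S_{P/Q} = k_P/k_Q = (A_P/A_Q)·exp[(E_Q−E_P)/(RT)].
(E_Q−E_P)/(RT) = (104−117)×10³/(8.314×575) = -13000/4781 = -2.719.
k_P/k_Q = (6.20×10^7/2.18×10^6)·exp(-2.719) = 28.44 × 0.06592 = 1.87.
Since E_P > E_Q, raising the temperature improves selectivity toward P.

1.87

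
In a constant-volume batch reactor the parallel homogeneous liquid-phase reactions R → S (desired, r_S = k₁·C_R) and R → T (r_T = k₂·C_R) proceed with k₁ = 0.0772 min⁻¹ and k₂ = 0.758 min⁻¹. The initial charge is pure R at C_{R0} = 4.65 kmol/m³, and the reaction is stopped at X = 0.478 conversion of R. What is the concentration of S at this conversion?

C_R = C_{R0}(1−X) = 2.427 kmol/m³.
Both paths are first order in R, so the instantaneous fraction to S is constant: dC_S/d(−C_R) = k₁/(k₁+k₂) = 0.09243.
C_S = 0.09243·(C_{R0}−C_R) = 0.09243×2.223 = 0.205 kmol/m³.

0.205 kmol/m³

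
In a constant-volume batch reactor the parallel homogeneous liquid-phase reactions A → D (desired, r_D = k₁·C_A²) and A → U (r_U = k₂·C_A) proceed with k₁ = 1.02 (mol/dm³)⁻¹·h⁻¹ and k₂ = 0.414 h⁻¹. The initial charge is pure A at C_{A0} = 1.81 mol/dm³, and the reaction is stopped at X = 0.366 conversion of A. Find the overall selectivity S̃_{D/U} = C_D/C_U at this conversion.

C_A = C_{A0}(1−X) = 1.148 mol/dm³.
Along a PFR/batch, dC_U/dC_A = −r_U/(r_D+r_U) = −k₂/(k₂+k₁·C_A).
Integrating from C_{A0} to C_A: C_U = (0.414/1.02)·ln[(0.414+1.02·1.81)/(0.414+1.02·1.15)] = 0.4059·ln(2.260/1.584) = 0.1442 mol/dm³.
Then C_D = (C_{A0}−C_A) − C_U = 0.6625 − 0.1442 = 0.5183 mol/dm³.
S̃_{D/U} = C_D/C_U = 0.5183/0.1442 = 3.60.

3.60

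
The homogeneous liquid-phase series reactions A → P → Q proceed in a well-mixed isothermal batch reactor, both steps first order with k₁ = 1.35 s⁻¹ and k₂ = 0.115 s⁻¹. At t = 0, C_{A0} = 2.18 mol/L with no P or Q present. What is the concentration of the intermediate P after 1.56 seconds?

1.70 mol/L

The intermediate concentration in a first-order A→B→C sequence is C_P = k₁C_{A0}(e^(−k₁t) − e^(−k₂t))/(k₂−k₁).
e^(−k₁t) = e^(−1.35×1.56) = e^(−2.106) = 0.1217; e^(−k₂t) = e^(−0.1794) = 0.8358.
C_P = 1.35×2.18/(0.115−1.35) × (0.1217−0.8358) = (-2.383)×(-0.7140) = 1.702 mol/L.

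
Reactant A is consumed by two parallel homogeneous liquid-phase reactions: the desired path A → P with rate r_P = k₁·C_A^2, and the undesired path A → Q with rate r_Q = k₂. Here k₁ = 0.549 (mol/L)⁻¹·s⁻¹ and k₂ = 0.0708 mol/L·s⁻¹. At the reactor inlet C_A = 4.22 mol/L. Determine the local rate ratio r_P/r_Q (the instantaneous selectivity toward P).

138

S_{P/Q} = r_P/r_Q = (k₁·C_A^2)/(k₂) = (k₁/k₂)·C_A^2.
= (0.549×4.220^2) / (0.0708) = 9.777/0.07080 = 138.
Since the desired path is higher order in A, keeping C_A high (PFR or concentrated feed) favours P.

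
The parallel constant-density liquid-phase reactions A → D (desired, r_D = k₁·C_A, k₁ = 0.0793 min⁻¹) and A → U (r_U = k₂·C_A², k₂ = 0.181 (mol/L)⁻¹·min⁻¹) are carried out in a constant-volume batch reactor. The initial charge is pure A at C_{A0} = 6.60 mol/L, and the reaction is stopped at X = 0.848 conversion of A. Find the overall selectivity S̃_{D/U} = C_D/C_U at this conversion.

C_A = C_{A0}(1−X) = 1.003 mol/L.
Along a PFR/batch, dC_D/dC_A = −r_D/(r_D+r_U) = −k₁/(k₁+k₂·C_A).
Integrating from C_{A0} to C_A: C_D = (0.0793/0.181)·ln[(0.0793+0.181·6.60)/(0.0793+0.181·1.00)] = 0.4381·ln(1.274/0.2609) = 0.6948 mol/L.
C_U = (C_{A0}−C_A)−C_D = 4.902 mol/L; S̃_{D/U} = 0.6948/4.902 = 0.142.

0.142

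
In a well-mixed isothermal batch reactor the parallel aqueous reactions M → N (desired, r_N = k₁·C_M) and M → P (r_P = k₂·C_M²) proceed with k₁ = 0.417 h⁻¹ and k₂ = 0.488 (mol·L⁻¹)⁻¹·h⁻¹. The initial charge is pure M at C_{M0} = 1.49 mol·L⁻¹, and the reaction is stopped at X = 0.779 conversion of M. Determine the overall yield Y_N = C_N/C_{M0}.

0.392

C_M = C_{M0}(1−X) = 0.3293 mol·L⁻¹.
Along a PFR/batch, dC_N/dC_M = −r_N/(r_N+r_P) = −k₁/(k₁+k₂·C_M).
Integrating from C_{M0} to C_M: C_N = (0.417/0.488)·ln[(0.417+0.488·1.49)/(0.417+0.488·0.329)] = 0.8545·ln(1.144/0.5777) = 0.5839 mol·L⁻¹.
Y_N = C_N/C_{M0} = 0.5839/1.49 = 0.392.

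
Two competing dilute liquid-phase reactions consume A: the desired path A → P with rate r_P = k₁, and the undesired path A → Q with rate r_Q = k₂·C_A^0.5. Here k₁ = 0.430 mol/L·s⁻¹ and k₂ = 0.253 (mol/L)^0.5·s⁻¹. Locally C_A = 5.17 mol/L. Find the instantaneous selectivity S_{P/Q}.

0.747

S_{P/Q} = r_P/r_Q = (k₁)/(k₂·C_A^0.5) = (k₁/k₂)·C_A^-0.5.
= (0.430) / (0.253×5.170^0.5) = 0.4300/0.5753 = 0.747.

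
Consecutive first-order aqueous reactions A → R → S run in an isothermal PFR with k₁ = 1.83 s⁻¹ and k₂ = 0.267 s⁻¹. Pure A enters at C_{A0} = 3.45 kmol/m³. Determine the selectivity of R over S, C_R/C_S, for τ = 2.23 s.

1.75

Solving the coupled first-order balances gives C_R(τ) = [k₁/(k₂−k₁)]·C_{A0}·(e^(−k₁τ) − e^(−k₂τ)).
e^(−k₁τ) = e^(−1.83×2.23) = e^(−4.081) = 0.01689; e^(−k₂τ) = e^(−0.5954) = 0.5513.
C_R = 1.83×3.45/(0.267−1.83) × (0.01689−0.5513) = (-4.039)×(-0.5344) = 2.159 kmol/m³.
C_A = C_{A0}e^(−k₁τ) = 0.05828 kmol/m³, so C_S = C_{A0}−C_A−C_R = 1.233 kmol/m³; C_R/C_S = 1.75.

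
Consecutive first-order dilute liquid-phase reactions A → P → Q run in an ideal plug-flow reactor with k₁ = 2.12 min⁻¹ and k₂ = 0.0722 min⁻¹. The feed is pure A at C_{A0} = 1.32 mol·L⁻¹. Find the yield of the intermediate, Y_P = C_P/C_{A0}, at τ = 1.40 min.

For first-order series with pure A initially, C_P(τ) = k₁C_{A0}/(k₂−k₁)·(e^(−k₁τ) − e^(−k₂τ)).
e^(−k₁τ) = e^(−2.12×1.40) = e^(−2.968) = 0.05141; e^(−k₂τ) = e^(−0.1011) = 0.9039.
C_P = 2.12×1.32/(0.0722−2.12) × (0.05141−0.9039) = (-1.367)×(-0.8525) = 1.165 mol·L⁻¹.
Y_P = C_P/C_{A0} = 1.165/1.32 = 0.883.

0.883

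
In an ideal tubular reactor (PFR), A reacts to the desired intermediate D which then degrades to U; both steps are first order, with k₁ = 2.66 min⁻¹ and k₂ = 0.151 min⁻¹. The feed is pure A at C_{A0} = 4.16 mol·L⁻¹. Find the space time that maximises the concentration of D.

The intermediate peaks when r₁ = r₂, i.e. k₁e^(−k₁τ) = k₂e^(−k₂τ), giving τ_opt = ln(k₂/k₁)/(k₂−k₁).
= ln(0.151/2.66)/(0.151−2.66) = ln(0.05677)/-2.509 = -2.869/-2.509 = 1.14 min.

1.14 min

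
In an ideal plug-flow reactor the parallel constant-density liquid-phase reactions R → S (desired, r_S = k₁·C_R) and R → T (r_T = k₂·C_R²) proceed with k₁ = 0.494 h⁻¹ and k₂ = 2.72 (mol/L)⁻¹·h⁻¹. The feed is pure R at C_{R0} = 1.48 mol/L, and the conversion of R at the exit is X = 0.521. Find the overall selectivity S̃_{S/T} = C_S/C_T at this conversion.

C_R = C_{R0}(1−X) = 0.7089 mol/L.
Along a PFR/batch, dC_S/dC_R = −r_S/(r_S+r_T) = −k₁/(k₁+k₂·C_R).
Integrating from C_{R0} to C_R: C_S = (0.494/2.72)·ln[(0.494+2.72·1.48)/(0.494+2.72·0.709)] = 0.1816·ln(4.520/2.422) = 0.1133 mol/L.
C_T = (C_{R0}−C_R)−C_S = 0.6578 mol/L; S̃_{S/T} = 0.1133/0.6578 = 0.172.

0.172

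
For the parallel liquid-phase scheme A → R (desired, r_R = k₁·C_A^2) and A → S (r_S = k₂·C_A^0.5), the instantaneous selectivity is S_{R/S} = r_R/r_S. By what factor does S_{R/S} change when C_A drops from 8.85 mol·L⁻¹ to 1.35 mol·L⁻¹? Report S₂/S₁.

S_{R/S} = (k₁/k₂)·C_A^1.5, so S₂/S₁ = (C_{A,2}/C_{A,1})^1.5.
= (1.35/8.85)^1.5 = (0.1525)^1.5 = 0.0596.
Selectivity toward R falls as C_A falls — high-concentration operation is favoured.

0.0596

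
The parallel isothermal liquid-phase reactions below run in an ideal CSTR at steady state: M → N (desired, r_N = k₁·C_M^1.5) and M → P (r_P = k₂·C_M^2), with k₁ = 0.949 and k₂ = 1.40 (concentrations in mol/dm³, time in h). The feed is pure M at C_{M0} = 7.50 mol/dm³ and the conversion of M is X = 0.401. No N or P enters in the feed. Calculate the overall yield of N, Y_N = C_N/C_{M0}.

0.0972

Exit C_M = C_{M0}(1−X) = 7.50×0.599 = 4.492 mol/dm³.
In a CSTR the entire volume is at exit conditions, so r_N = 0.949×4.492^1.5 = 9.036 and r_P = 1.40×4.492^2 = 28.26.
Fraction of consumed M going to N: r_N/(r_N+r_P) = 0.2423.
C_N = 0.2423·C_{M0}·X = 0.2423×7.50×0.401 = 0.729 mol/dm³; Y_N = C_N/C_{M0} = 0.0972.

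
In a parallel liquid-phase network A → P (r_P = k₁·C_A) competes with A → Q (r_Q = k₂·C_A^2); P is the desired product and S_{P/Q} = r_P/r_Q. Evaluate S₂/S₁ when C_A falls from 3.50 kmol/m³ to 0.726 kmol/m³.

4.82

S_{P/Q} = (k₁/k₂)·C_A⁻¹, so S₂/S₁ = (C_{A,2}/C_{A,1})⁻¹.
= 3.50/0.726 = 4.82.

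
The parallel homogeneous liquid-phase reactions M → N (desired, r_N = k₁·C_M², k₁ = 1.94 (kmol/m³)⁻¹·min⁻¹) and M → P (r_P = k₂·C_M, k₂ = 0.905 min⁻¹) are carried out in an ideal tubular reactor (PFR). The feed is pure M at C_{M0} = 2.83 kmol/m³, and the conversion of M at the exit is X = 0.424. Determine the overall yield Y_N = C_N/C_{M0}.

0.349

C_M = C_{M0}(1−X) = 1.630 kmol/m³.
Along a PFR/batch, dC_P/dC_M = −r_P/(r_N+r_P) = −k₂/(k₂+k₁·C_M).
Integrating from C_{M0} to C_M: C_P = (0.905/1.94)·ln[(0.905+1.94·2.83)/(0.905+1.94·1.63)] = 0.4665·ln(6.395/4.067) = 0.2111 kmol/m³.
Then C_N = (C_{M0}−C_M) − C_P = 1.200 − 0.2111 = 0.9888 kmol/m³.
Y_N = C_N/C_{M0} = 0.9888/2.83 = 0.349.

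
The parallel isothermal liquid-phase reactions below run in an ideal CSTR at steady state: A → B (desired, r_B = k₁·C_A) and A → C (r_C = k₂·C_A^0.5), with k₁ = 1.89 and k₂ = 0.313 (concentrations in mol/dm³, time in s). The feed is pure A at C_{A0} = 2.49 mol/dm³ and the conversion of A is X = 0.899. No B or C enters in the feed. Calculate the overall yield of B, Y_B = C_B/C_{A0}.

0.676

Exit C_A = C_{A0}(1−X) = 2.49×0.101 = 0.2515 mol/dm³.
Rates in a CSTR are evaluated at the outlet concentration: r_B = 1.89×0.2515 = 0.4753, r_C = 0.313×0.2515^0.5 = 0.1570.
Fraction of consumed A going to B: r_B/(r_B+r_C) = 0.7517.
C_B = 0.7517·C_{A0}·X = 0.7517×2.49×0.899 = 1.68 mol/dm³; Y_B = C_B/C_{A0} = 0.676.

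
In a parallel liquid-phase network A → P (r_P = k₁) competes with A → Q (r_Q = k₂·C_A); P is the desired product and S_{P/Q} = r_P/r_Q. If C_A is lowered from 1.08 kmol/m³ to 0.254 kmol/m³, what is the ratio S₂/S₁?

4.25

S_{P/Q} = (k₁/k₂)·C_A⁻¹, so S₂/S₁ = (C_{A,2}/C_{A,1})⁻¹.
= 1.08/0.254 = 4.25.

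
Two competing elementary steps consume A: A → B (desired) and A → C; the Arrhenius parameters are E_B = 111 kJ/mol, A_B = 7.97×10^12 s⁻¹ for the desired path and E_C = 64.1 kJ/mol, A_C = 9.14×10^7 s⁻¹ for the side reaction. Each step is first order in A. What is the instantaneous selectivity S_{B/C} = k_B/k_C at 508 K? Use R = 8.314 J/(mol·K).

1.31

Since both paths have the same order in A, the concentration cancels and S_{B/C} = k_B/k_C = (A_B/A_C)·exp[(E_C−E_B)/(RT)].
(E_C−E_B)/(RT) = (64.1−111)×10³/(8.314×508) = -46900/4224 = -11.10.
k_B/k_C = (7.97×10^12/9.14×10^7)·exp(-11.10) = 87199 × 1.504×10^-5 = 1.31.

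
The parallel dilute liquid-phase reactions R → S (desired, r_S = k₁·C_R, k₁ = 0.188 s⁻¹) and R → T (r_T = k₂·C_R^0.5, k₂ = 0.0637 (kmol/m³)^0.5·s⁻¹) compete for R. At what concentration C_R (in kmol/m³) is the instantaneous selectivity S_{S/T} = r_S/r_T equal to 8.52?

8.33 kmol/m³

S_{S/T} = (k₁/k₂)·C_R^0.5 ⇒ C_R = (S·k₂/k₁)^(2).
= (8.52×0.0637/0.188)^(2) = (2.887)^(2) = 8.33 kmol/m³.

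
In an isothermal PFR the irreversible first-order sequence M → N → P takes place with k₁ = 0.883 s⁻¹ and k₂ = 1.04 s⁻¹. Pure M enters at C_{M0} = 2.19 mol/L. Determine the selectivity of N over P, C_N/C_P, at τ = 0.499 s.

3.26

For first-order series with pure M initially, C_N(τ) = k₁C_{M0}/(k₂−k₁)·(e^(−k₁τ) − e^(−k₂τ)).
e^(−k₁τ) = e^(−0.883×0.499) = e^(−0.4406) = 0.6436; e^(−k₂τ) = e^(−0.5190) = 0.5951.
C_N = 0.883×2.19/(1.04−0.883) × (0.6436−0.5951) = 12.32×0.04850 = 0.5974 mol/L.
C_M = C_{M0}e^(−k₁τ) = 1.410 mol/L, so C_P = C_{M0}−C_M−C_N = 0.1831 mol/L; C_N/C_P = 3.26.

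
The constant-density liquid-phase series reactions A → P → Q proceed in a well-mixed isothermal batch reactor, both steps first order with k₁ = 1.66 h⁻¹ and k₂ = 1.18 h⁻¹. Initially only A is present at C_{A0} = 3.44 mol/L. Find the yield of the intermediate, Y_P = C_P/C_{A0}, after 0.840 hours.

0.426

For first-order series with pure A initially, C_P(t) = k₁C_{A0}/(k₂−k₁)·(e^(−k₁t) − e^(−k₂t)).
e^(−k₁t) = e^(−1.66×0.840) = e^(−1.394) = 0.2480; e^(−k₂t) = e^(−0.9912) = 0.3711.
C_P = 1.66×3.44/(1.18−1.66) × (0.2480−0.3711) = (-11.90)×(-0.1231) = 1.465 mol/L.
Y_P = C_P/C_{A0} = 1.465/3.44 = 0.426.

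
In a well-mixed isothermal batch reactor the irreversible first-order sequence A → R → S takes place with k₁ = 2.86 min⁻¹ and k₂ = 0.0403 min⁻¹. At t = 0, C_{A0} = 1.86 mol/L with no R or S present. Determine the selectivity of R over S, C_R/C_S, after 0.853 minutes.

For first-order series with pure A initially, C_R(t) = k₁C_{A0}/(k₂−k₁)·(e^(−k₁t) − e^(−k₂t)).
e^(−k₁t) = e^(−2.86×0.853) = e^(−2.440) = 0.08720; e^(−k₂t) = e^(−0.03438) = 0.9662.
C_R = 2.86×1.86/(0.0403−2.86) × (0.08720−0.9662) = (-1.887)×(-0.8790) = 1.658 mol/L.
C_A = C_{A0}e^(−k₁t) = 0.1622 mol/L, so C_S = C_{A0}−C_A−C_R = 0.03949 mol/L; C_R/C_S = 42.0.

42.0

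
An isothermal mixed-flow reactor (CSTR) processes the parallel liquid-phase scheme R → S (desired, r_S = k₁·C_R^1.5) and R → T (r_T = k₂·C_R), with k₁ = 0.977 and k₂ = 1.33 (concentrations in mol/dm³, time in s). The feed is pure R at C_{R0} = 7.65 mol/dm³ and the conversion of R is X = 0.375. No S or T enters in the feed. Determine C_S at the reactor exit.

1.77 mol/dm³

Exit C_R = C_{R0}(1−X) = 7.65×0.625 = 4.781 mol/dm³.
A CSTR operates uniformly at the exit composition, giving r_S = 10.21 and r_T = 6.359 (each k·C_R^n at C_R = 4.781).
Fraction of consumed R going to S: r_S/(r_S+r_T) = 0.6163.
C_S = 0.6163·C_{R0}·X = 0.6163×7.65×0.375 = 1.77 mol/dm³.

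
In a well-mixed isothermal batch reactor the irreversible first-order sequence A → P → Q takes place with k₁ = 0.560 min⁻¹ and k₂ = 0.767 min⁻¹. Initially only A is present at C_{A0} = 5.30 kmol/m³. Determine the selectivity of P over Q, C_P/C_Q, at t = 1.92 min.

For first-order series with pure A initially, C_P(t) = k₁C_{A0}/(k₂−k₁)·(e^(−k₁t) − e^(−k₂t)).
e^(−k₁t) = e^(−0.560×1.92) = e^(−1.075) = 0.3412; e^(−k₂t) = e^(−1.473) = 0.2293.
C_P = 0.560×5.30/(0.767−0.560) × (0.3412−0.2293) = 14.34×0.1119 = 1.605 kmol/m³.
C_A = C_{A0}e^(−k₁t) = 1.809 kmol/m³, so C_Q = C_{A0}−C_A−C_P = 1.887 kmol/m³; C_P/C_Q = 0.850.

0.850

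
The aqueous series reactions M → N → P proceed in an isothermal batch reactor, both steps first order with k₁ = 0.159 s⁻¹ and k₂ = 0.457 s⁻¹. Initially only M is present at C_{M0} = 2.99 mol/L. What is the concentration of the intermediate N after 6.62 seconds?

Solving the coupled first-order balances gives C_N(t) = [k₁/(k₂−k₁)]·C_{M0}·(e^(−k₁t) − e^(−k₂t)).
e^(−k₁t) = e^(−0.159×6.62) = e^(−1.053) = 0.3490; e^(−k₂t) = e^(−3.025) = 0.04854.
C_N = 0.159×2.99/(0.457−0.159) × (0.3490−0.04854) = 1.595×0.3005 = 0.4794 mol/L.

0.479 mol/L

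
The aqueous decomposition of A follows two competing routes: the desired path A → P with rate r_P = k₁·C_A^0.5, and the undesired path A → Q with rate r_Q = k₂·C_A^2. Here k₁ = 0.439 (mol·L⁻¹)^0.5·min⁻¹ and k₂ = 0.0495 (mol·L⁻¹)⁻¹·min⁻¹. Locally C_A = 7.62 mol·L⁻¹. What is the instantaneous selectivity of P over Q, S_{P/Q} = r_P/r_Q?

0.422

S_{P/Q} = r_P/r_Q = (k₁·C_A^0.5)/(k₂·C_A^2) = (k₁/k₂)·C_A^-1.5.
= (0.439×7.620^0.5) / (0.0495×7.620^2) = 1.212/2.874 = 0.422.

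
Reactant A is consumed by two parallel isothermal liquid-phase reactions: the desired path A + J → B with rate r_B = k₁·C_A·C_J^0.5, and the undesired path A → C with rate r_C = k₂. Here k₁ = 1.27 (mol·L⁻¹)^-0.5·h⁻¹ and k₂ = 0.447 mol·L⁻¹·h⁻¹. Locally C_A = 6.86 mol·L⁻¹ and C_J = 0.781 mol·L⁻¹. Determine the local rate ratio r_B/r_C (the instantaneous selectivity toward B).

S_{B/C} = r_B/r_C = (k₁·C_A·C_J^0.5)/(k₂) = (k₁/k₂)·C_A·C_J^0.5.
= (1.27×6.860×0.7810^0.5) / (0.447) = 7.699/0.4470 = 17.2.

17.2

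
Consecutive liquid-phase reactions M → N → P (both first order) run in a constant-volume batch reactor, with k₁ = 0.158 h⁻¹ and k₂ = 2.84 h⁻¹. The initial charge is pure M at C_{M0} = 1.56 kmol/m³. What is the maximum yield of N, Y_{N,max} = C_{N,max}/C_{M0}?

0.0469

For a first-order series the maximum intermediate yield is C_{N,max}/C_{M0} = (k₁/k₂)^[k₂/(k₂−k₁)].
= (0.158/2.84)^(2.84/(2.84−0.158)) = (0.05563)^(1.059) = 0.04693.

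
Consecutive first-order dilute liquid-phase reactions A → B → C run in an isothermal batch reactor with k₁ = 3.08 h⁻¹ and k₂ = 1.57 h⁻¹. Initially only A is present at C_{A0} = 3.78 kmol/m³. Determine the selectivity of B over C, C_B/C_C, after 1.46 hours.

For first-order series with pure A initially, C_B(t) = k₁C_{A0}/(k₂−k₁)·(e^(−k₁t) − e^(−k₂t)).
e^(−k₁t) = e^(−3.08×1.46) = e^(−4.497) = 0.01114; e^(−k₂t) = e^(−2.292) = 0.1010.
C_B = 3.08×3.78/(1.57−3.08) × (0.01114−0.1010) = (-7.710)×(-0.08990) = 0.6931 kmol/m³.
C_A = C_{A0}e^(−k₁t) = 0.04213 kmol/m³, so C_C = C_{A0}−C_A−C_B = 3.045 kmol/m³; C_B/C_C = 0.228.

0.228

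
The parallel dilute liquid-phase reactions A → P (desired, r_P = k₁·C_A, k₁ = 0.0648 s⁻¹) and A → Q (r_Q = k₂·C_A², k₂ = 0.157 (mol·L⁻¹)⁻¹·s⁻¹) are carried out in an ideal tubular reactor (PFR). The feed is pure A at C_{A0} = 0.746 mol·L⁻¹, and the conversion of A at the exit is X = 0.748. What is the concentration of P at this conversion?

C_A = C_{A0}(1−X) = 0.1880 mol·L⁻¹.
Along a PFR/batch, dC_P/dC_A = −r_P/(r_P+r_Q) = −k₁/(k₁+k₂·C_A).
Integrating from C_{A0} to C_A: C_P = (0.0648/0.157)·ln[(0.0648+0.157·0.746)/(0.0648+0.157·0.188)] = 0.4127·ln(0.1819/0.09431) = 0.2711 mol·L⁻¹.

0.271 mol·L⁻¹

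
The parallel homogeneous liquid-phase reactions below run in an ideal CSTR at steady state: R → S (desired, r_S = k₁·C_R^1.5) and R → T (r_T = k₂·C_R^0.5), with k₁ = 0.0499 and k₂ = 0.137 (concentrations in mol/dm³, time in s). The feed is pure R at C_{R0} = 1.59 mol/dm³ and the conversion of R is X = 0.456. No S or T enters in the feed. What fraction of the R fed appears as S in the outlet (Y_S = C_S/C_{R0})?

Exit C_R = C_{R0}(1−X) = 1.59×0.544 = 0.8650 mol/dm³.
A CSTR operates uniformly at the exit composition, giving r_S = 0.04014 and r_T = 0.1274 (each k·C_R^n at C_R = 0.8650).
Fraction of consumed R going to S: r_S/(r_S+r_T) = 0.2396.
C_S = 0.2396·C_{R0}·X = 0.2396×1.59×0.456 = 0.174 mol/dm³; Y_S = C_S/C_{R0} = 0.109.

0.109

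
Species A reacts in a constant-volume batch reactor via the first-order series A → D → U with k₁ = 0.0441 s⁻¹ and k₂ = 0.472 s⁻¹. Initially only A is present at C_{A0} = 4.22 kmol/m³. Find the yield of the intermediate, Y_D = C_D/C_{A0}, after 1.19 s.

0.0390

For first-order series with pure A initially, C_D(t) = k₁C_{A0}/(k₂−k₁)·(e^(−k₁t) − e^(−k₂t)).
e^(−k₁t) = e^(−0.0441×1.19) = e^(−0.05248) = 0.9489; e^(−k₂t) = e^(−0.5617) = 0.5703.
C_D = 0.0441×4.22/(0.472−0.0441) × (0.9489−0.5703) = 0.4349×0.3786 = 0.1647 kmol/m³.
Y_D = C_D/C_{A0} = 0.1647/4.22 = 0.0390.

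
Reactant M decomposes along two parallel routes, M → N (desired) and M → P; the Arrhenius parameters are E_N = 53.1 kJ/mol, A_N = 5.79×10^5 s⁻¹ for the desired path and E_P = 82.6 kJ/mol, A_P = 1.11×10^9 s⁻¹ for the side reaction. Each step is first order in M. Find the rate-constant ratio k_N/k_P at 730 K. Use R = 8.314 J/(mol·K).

Since both paths have the same order in M, the concentration cancels and S_{N/P} = k_N/k_P = (A_N/A_P)·exp[(E_P−E_N)/(RT)].
(E_P−E_N)/(RT) = (82.6−53.1)×10³/(8.314×730) = 29500/6069 = 4.861.
k_N/k_P = (5.79×10^5/1.11×10^9)·exp(4.861) = 5.216×10^-4 × 129.1 = 0.0673.

0.0673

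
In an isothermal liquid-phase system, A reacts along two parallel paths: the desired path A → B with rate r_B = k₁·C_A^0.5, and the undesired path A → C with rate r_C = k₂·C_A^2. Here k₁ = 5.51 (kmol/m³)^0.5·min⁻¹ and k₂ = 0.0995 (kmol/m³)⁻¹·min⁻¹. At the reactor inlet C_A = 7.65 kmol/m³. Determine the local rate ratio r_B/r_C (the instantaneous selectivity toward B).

2.62

S_{B/C} = r_B/r_C = (k₁·C_A^0.5)/(k₂·C_A^2) = (k₁/k₂)·C_A^-1.5.
= (5.51×7.650^0.5) / (0.0995×7.650^2) = 15.24/5.823 = 2.62.
The undesired path is higher order in A, so low C_A (CSTR or dilute feed) favours B.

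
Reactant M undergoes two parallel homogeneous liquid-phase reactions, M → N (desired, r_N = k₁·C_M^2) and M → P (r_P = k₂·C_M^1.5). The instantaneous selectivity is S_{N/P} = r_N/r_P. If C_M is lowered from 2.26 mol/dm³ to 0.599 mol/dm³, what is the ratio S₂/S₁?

0.515

S_{N/P} = (k₁/k₂)·C_M^0.5, so S₂/S₁ = (C_{M,2}/C_{M,1})^0.5.
= (0.599/2.26)^0.5 = (0.2650)^0.5 = 0.515.
Selectivity toward N falls as C_M falls — high-concentration operation is favoured.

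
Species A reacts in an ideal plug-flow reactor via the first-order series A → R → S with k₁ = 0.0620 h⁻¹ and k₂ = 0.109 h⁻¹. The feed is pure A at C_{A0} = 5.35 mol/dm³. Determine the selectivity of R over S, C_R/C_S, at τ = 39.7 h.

0.116

For first-order series with pure A initially, C_R(τ) = k₁C_{A0}/(k₂−k₁)·(e^(−k₁τ) − e^(−k₂τ)).
e^(−k₁τ) = e^(−0.0620×39.7) = e^(−2.461) = 0.08532; e^(−k₂τ) = e^(−4.327) = 0.01320.
C_R = 0.0620×5.35/(0.109−0.0620) × (0.08532−0.01320) = 7.057×0.07211 = 0.5089 mol/dm³.
C_A = C_{A0}e^(−k₁τ) = 0.4564 mol/dm³, so C_S = C_{A0}−C_A−C_R = 4.385 mol/dm³; C_R/C_S = 0.116.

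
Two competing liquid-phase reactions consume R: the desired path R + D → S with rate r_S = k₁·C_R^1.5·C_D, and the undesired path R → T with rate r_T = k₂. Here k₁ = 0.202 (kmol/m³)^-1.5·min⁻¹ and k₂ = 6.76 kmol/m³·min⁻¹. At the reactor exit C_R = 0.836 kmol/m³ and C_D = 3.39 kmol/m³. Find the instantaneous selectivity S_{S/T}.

0.0774

S_{S/T} = r_S/r_T = (k₁·C_R^1.5·C_D)/(k₂) = (k₁/k₂)·C_R^1.5·C_D.
= (0.202×0.8360^1.5×3.390) / (6.76) = 0.5234/6.760 = 0.0774.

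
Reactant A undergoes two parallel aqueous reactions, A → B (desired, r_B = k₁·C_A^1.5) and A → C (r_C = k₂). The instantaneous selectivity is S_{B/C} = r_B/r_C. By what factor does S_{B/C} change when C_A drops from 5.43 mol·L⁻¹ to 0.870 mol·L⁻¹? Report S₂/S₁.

0.0641

S_{B/C} = (k₁/k₂)·C_A^1.5, so S₂/S₁ = (C_{A,2}/C_{A,1})^1.5.
= (0.870/5.43)^1.5 = (0.1602)^1.5 = 0.0641.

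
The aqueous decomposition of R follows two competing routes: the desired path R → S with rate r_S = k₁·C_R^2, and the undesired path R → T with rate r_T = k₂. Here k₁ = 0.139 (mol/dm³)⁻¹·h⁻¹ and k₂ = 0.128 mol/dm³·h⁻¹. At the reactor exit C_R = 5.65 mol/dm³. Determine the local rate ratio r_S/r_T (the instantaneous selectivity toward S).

34.7

S_{S/T} = r_S/r_T = (k₁·C_R^2)/(k₂) = (k₁/k₂)·C_R^2.
= (0.139×5.650^2) / (0.128) = 4.437/0.1280 = 34.7.
Since the desired path is higher order in R, keeping C_R high (PFR or concentrated feed) favours S.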